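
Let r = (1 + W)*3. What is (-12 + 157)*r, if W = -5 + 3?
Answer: -435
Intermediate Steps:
W = -2
r = -3 (r = (1 - 2)*3 = -1*3 = -3)
(-12 + 157)*r = (-12 + 157)*(-3) = 145*(-3) = -435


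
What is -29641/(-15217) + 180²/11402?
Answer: 415498741/86752117 ≈ 4.7895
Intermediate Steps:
-29641/(-15217) + 180²/11402 = -29641*(-1/15217) + 32400*(1/11402) = 29641/15217 + 16200/5701 = 415498741/86752117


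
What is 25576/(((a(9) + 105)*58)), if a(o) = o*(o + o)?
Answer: 12788/7743 ≈ 1.6516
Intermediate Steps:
a(o) = 2*o**2 (a(o) = o*(2*o) = 2*o**2)
25576/(((a(9) + 105)*58)) = 25576/(((2*9**2 + 105)*58)) = 25576/(((2*81 + 105)*58)) = 25576/(((162 + 105)*58)) = 25576/((267*58)) = 25576/15486 = 25576*(1/15486) = 12788/7743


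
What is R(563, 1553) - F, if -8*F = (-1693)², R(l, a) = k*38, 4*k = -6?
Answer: 2865793/8 ≈ 3.5822e+5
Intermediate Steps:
k = -3/2 (k = (¼)*(-6) = -3/2 ≈ -1.5000)
R(l, a) = -57 (R(l, a) = -3/2*38 = -57)
F = -2866249/8 (F = -⅛*(-1693)² = -⅛*2866249 = -2866249/8 ≈ -3.5828e+5)
R(563, 1553) - F = -57 - 1*(-2866249/8) = -57 + 2866249/8 = 2865793/8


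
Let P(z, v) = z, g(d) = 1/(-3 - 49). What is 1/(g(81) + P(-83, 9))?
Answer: -52/4317 ≈ -0.012045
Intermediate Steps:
g(d) = -1/52 (g(d) = 1/(-52) = -1/52)
1/(g(81) + P(-83, 9)) = 1/(-1/52 - 83) = 1/(-4317/52) = -52/4317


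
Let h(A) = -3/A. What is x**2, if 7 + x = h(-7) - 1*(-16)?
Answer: 4356/49 ≈ 88.898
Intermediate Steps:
x = 66/7 (x = -7 + (-3/(-7) - 1*(-16)) = -7 + (-3*(-1/7) + 16) = -7 + (3/7 + 16) = -7 + 115/7 = 66/7 ≈ 9.4286)
x**2 = (66/7)**2 = 4356/49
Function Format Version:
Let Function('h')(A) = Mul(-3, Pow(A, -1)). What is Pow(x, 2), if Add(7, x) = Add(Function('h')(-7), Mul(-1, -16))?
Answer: Rational(4356, 49) ≈ 88.898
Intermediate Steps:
x = Rational(66, 7) (x = Add(-7, Add(Mul(-3, Pow(-7, -1)), Mul(-1, -16))) = Add(-7, Add(Mul(-3, Rational(-1, 7)), 16)) = Add(-7, Add(Rational(3, 7), 16)) = Add(-7, Rational(115, 7)) = Rational(66, 7) ≈ 9.4286)
Pow(x, 2) = Pow(Rational(66, 7), 2) = Rational(4356, 49)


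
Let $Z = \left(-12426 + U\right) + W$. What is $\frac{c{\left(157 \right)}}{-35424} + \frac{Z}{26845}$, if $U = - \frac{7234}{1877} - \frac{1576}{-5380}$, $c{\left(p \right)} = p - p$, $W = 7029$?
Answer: $- \frac{13634067497}{67771947425} \approx -0.20118$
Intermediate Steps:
$c{\left(p \right)} = 0$
$U = - \frac{8990192}{2524565}$ ($U = \left(-7234\right) \frac{1}{1877} - - \frac{394}{1345} = - \frac{7234}{1877} + \frac{394}{1345} = - \frac{8990192}{2524565} \approx -3.5611$)
$Z = - \frac{13634067497}{2524565}$ ($Z = \left(-12426 - \frac{8990192}{2524565}\right) + 7029 = - \frac{31379234882}{2524565} + 7029 = - \frac{13634067497}{2524565} \approx -5400.6$)
$\frac{c{\left(157 \right)}}{-35424} + \frac{Z}{26845} = \frac{0}{-35424} - \frac{13634067497}{2524565 \cdot 26845} = 0 \left(- \frac{1}{35424}\right) - \frac{13634067497}{67771947425} = 0 - \frac{13634067497}{67771947425} = - \frac{13634067497}{67771947425}$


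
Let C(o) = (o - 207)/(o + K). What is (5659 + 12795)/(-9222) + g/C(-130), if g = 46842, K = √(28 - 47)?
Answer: 28075390561/1553907 - 46842*I*√19/337 ≈ 18068.0 - 605.87*I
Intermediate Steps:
K = I*√19 (K = √(-19) = I*√19 ≈ 4.3589*I)
C(o) = (-207 + o)/(o + I*√19) (C(o) = (o - 207)/(o + I*√19) = (-207 + o)/(o + I*√19))
(5659 + 12795)/(-9222) + g/C(-130) = (5659 + 12795)/(-9222) + 46842/(((-207 - 130)/(-130 + I*√19))) = 18454*(-1/9222) + 46842/((-337/(-130 + I*√19))) = -9227/4611 + 46842/((-337/(-130 + I*√19))) = -9227/4611 + 46842*(130/337 - I*√19/337) = -9227/4611 + (6089460/337 - 46842*I*√19/337) = 28075390561/1553907 - 46842*I*√19/337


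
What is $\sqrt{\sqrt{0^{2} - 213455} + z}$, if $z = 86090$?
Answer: $\sqrt{86090 + i \sqrt{213455}} \approx 293.41 + 0.7873 i$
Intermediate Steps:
$\sqrt{\sqrt{0^{2} - 213455} + z} = \sqrt{\sqrt{0^{2} - 213455} + 86090} = \sqrt{\sqrt{0 - 213455} + 86090} = \sqrt{\sqrt{-213455} + 86090} = \sqrt{i \sqrt{213455} + 86090} = \sqrt{86090 + i \sqrt{213455}}$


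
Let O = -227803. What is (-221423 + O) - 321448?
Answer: -770674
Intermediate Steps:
(-221423 + O) - 321448 = (-221423 - 227803) - 321448 = -449226 - 321448 = -770674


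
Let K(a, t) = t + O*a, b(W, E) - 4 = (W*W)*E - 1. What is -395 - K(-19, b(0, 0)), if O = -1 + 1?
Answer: -398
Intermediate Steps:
O = 0
b(W, E) = 3 + E*W**2 (b(W, E) = 4 + ((W*W)*E - 1) = 4 + (W**2*E - 1) = 4 + (E*W**2 - 1) = 4 + (-1 + E*W**2) = 3 + E*W**2)
K(a, t) = t (K(a, t) = t + 0*a = t + 0 = t)
-395 - K(-19, b(0, 0)) = -395 - (3 + 0*0**2) = -395 - (3 + 0*0) = -395 - (3 + 0) = -395 - 1*3 = -395 - 3 = -398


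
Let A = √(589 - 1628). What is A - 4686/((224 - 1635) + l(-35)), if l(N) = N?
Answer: 781/241 + I*√1039 ≈ 3.2407 + 32.234*I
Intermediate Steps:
A = I*√1039 (A = √(-1039) = I*√1039 ≈ 32.234*I)
A - 4686/((224 - 1635) + l(-35)) = I*√1039 - 4686/((224 - 1635) - 35) = I*√1039 - 4686/(-1411 - 35) = I*√1039 - 4686/(-1446) = I*√1039 - 4686*(-1)/1446 = I*√1039 - 1*(-781/241) = I*√1039 + 781/241 = 781/241 + I*√1039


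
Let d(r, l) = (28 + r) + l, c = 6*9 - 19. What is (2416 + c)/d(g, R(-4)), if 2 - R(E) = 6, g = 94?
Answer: 2451/118 ≈ 20.771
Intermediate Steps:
c = 35 (c = 54 - 19 = 35)
R(E) = -4 (R(E) = 2 - 1*6 = 2 - 6 = -4)
d(r, l) = 28 + l + r
(2416 + c)/d(g, R(-4)) = (2416 + 35)/(28 - 4 + 94) = 2451/118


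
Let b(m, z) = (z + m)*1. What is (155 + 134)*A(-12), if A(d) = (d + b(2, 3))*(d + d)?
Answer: 48552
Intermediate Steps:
b(m, z) = m + z (b(m, z) = (m + z)*1 = m + z)
A(d) = 2*d*(5 + d) (A(d) = (d + (2 + 3))*(d + d) = (d + 5)*(2*d) = (5 + d)*(2*d) = 2*d*(5 + d))
(155 + 134)*A(-12) = (155 + 134)*(2*(-12)*(5 - 12)) = 289*(2*(-12)*(-7)) = 289*168 = 48552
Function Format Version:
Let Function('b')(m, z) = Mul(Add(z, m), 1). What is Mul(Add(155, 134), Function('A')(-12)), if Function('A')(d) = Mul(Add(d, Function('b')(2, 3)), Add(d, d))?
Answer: 48552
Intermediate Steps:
Function('b')(m, z) = Add(m, z) (Function('b')(m, z) = Mul(Add(m, z), 1) = Add(m, z))
Function('A')(d) = Mul(2, d, Add(5, d)) (Function('A')(d) = Mul(Add(d, Add(2, 3)), Add(d, d)) = Mul(Add(d, 5), Mul(2, d)) = Mul(Add(5, d), Mul(2, d)) = Mul(2, d, Add(5, d)))
Mul(Add(155, 134), Function('A')(-12)) = Mul(Add(155, 134), Mul(2, -12, Add(5, -12))) = Mul(289, Mul(2, -12, -7)) = Mul(289, 168) = 48552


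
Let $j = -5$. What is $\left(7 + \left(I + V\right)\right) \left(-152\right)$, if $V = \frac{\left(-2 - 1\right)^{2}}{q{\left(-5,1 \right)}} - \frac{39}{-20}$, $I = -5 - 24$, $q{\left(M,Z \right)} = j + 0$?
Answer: $\frac{16606}{5} \approx 3321.2$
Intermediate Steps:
$q{\left(M,Z \right)} = -5$ ($q{\left(M,Z \right)} = -5 + 0 = -5$)
$I = -29$ ($I = -5 - 24 = -29$)
$V = \frac{3}{20}$ ($V = \frac{\left(-2 - 1\right)^{2}}{-5} - \frac{39}{-20} = \left(-3\right)^{2} \left(- \frac{1}{5}\right) - - \frac{39}{20} = 9 \left(- \frac{1}{5}\right) + \frac{39}{20} = - \frac{9}{5} + \frac{39}{20} = \frac{3}{20} \approx 0.15$)
$\left(7 + \left(I + V\right)\right) \left(-152\right) = \left(7 + \left(-29 + \frac{3}{20}\right)\right) \left(-152\right) = \left(7 - \frac{577}{20}\right) \left(-152\right) = \left(- \frac{437}{20}\right) \left(-152\right) = \frac{16606}{5}$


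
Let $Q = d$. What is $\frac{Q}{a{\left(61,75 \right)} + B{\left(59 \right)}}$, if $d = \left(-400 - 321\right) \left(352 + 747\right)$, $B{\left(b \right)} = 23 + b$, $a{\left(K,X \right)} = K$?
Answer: $- \frac{792379}{143} \approx -5541.1$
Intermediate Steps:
$d = -792379$ ($d = \left(-721\right) 1099 = -792379$)
$Q = -792379$
$\frac{Q}{a{\left(61,75 \right)} + B{\left(59 \right)}} = \frac{1}{61 + \left(23 + 59\right)} \left(-792379\right) = \frac{1}{61 + 82} \left(-792379\right) = \frac{1}{143} \left(-792379\right) = - \frac{792379}{143}$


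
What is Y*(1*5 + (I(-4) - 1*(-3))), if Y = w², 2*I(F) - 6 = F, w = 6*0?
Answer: 0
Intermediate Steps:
w = 0
I(F) = 3 + F/2
Y = 0 (Y = 0² = 0)
Y*(1*5 + (I(-4) - 1*(-3))) = 0*(1*5 + ((3 + (½)*(-4)) - 1*(-3))) = 0*(5 + ((3 - 2) + 3)) = 0*(5 + (1 + 3)) = 0*(5 + 4) = 0*9 = 0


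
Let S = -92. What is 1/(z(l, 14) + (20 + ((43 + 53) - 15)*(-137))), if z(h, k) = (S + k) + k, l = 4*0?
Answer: -1/11141 ≈ -8.9759e-5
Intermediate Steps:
l = 0
z(h, k) = -92 + 2*k (z(h, k) = (-92 + k) + k = -92 + 2*k)
1/(z(l, 14) + (20 + ((43 + 53) - 15)*(-137))) = 1/((-92 + 2*14) + (20 + ((43 + 53) - 15)*(-137))) = 1/((-92 + 28) + (20 + (96 - 15)*(-137))) = 1/(-64 + (20 + 81*(-137))) = 1/(-64 + (20 - 11097)) = 1/(-64 - 11077) = 1/(-11141) = -1/11141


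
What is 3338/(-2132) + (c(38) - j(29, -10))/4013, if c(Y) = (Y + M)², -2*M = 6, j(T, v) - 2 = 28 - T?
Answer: -5392913/4277858 ≈ -1.2607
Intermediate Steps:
j(T, v) = 30 - T (j(T, v) = 2 + (28 - T) = 30 - T)
M = -3 (M = -½*6 = -3)
c(Y) = (-3 + Y)² (c(Y) = (Y - 3)² = (-3 + Y)²)
3338/(-2132) + (c(38) - j(29, -10))/4013 = 3338/(-2132) + ((-3 + 38)² - (30 - 1*29))/4013 = 3338*(-1/2132) + (35² - (30 - 29))*(1/4013) = -1669/1066 + (1225 - 1*1)*(1/4013) = -1669/1066 + (1225 - 1)*(1/4013) = -1669/1066 + 1224*(1/4013) = -1669/1066 + 1224/4013 = -5392913/4277858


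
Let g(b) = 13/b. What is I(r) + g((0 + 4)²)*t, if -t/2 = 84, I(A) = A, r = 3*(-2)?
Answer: -285/2 ≈ -142.50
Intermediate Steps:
r = -6
t = -168 (t = -2*84 = -168)
I(r) + g((0 + 4)²)*t = -6 + (13/((0 + 4)²))*(-168) = -6 + (13/(4²))*(-168) = -6 + (13/16)*(-168) = -6 - 273/2 = -285/2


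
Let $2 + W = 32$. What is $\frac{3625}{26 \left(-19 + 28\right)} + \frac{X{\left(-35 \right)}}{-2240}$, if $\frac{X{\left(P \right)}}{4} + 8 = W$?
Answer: $\frac{506213}{32760} \approx 15.452$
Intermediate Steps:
$W = 30$ ($W = -2 + 32 = 30$)
$X{\left(P \right)} = 88$ ($X{\left(P \right)} = -32 + 4 \cdot 30 = -32 + 120 = 88$)
$\frac{3625}{26 \left(-19 + 28\right)} + \frac{X{\left(-35 \right)}}{-2240} = \frac{3625}{26 \left(-19 + 28\right)} + \frac{88}{-2240} = \frac{3625}{26 \cdot 9} + 88 \left(- \frac{1}{2240}\right) = \frac{3625}{234} - \frac{11}{280} = \frac{506213}{32760}$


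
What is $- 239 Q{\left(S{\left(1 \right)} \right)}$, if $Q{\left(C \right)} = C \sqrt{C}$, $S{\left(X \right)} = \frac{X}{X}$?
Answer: $-239$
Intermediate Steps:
$S{\left(X \right)} = 1$
$Q{\left(C \right)} = C^{\frac{3}{2}}$
$- 239 Q{\left(S{\left(1 \right)} \right)} = - 239 \cdot 1^{\frac{3}{2}} = \left(-239\right) 1 = -239$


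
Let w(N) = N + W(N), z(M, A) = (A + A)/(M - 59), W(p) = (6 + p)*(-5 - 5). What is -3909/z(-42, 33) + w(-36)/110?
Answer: 658279/110 ≈ 5984.4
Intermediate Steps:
W(p) = -60 - 10*p (W(p) = (6 + p)*(-10) = -60 - 10*p)
z(M, A) = 2*A/(-59 + M) (z(M, A) = (2*A)/(-59 + M) = 2*A/(-59 + M))
w(N) = -60 - 9*N (w(N) = N + (-60 - 10*N) = -60 - 9*N)
-3909/z(-42, 33) + w(-36)/110 = -3909/(2*33/(-59 - 42)) + (-60 - 9*(-36))/110 = -3909/(2*33/(-101)) + (-60 + 324)*(1/110) = -3909/(2*33*(-1/101)) + 264*(1/110) = -3909/(-66/101) + 12/5 = -3909*(-101/66) + 12/5 = 131603/22 + 12/5 = 658279/110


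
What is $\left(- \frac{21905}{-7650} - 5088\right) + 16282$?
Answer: $\frac{17131201}{1530} \approx 11197.0$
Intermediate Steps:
$\left(- \frac{21905}{-7650} - 5088\right) + 16282 = \left(\left(-21905\right) \left(- \frac{1}{7650}\right) - 5088\right) + 16282 = \left(\frac{4381}{1530} - 5088\right) + 16282 = - \frac{7780259}{1530} + 16282 = \frac{17131201}{1530}$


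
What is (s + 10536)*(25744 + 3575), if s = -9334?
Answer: 35241438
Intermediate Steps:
(s + 10536)*(25744 + 3575) = (-9334 + 10536)*(25744 + 3575) = 1202*29319 = 35241438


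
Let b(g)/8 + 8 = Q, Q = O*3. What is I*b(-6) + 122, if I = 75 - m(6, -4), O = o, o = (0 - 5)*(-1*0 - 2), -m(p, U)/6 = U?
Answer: 9098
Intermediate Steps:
m(p, U) = -6*U
o = 10 (o = -5*(0 - 2) = -5*(-2) = 10)
O = 10
Q = 30 (Q = 10*3 = 30)
b(g) = 176 (b(g) = -64 + 8*30 = -64 + 240 = 176)
I = 51 (I = 75 - (-6)*(-4) = 75 - 1*24 = 75 - 24 = 51)
I*b(-6) + 122 = 51*176 + 122 = 8976 + 122 = 9098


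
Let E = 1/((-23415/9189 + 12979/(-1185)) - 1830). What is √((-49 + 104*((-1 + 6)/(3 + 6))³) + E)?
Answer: I*√20641747090236890261/813803382 ≈ 5.5828*I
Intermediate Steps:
E = -1209885/2230424084 (E = 1/((-23415*1/9189 + 12979*(-1/1185)) - 1830) = 1/((-7805/3063 - 12979/1185) - 1830) = 1/(-16334534/1209885 - 1830) = 1/(-2230424084/1209885) = -1209885/2230424084 ≈ -0.00054245)
√((-49 + 104*((-1 + 6)/(3 + 6))³) + E) = √((-49 + 104*((-1 + 6)/(3 + 6))³) - 1209885/2230424084) = √((-49 + 104*(5/9)³) - 1209885/2230424084) = √((-49 + 104*(125/729)) - 1209885/2230424084) = √((-49 + 13000/729) - 1209885/2230424084) = √(-22721/729 - 1209885/2230424084) = √(-50678347618729/1625979157236) = I*√20641747090236890261/813803382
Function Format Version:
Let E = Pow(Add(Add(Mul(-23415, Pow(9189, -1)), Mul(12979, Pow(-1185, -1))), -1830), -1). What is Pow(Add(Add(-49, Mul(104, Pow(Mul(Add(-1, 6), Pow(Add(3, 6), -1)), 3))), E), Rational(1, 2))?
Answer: Mul(Rational(1, 813803382), I, Pow(20641747090236890261, Rational(1, 2))) ≈ Mul(5.5828, I)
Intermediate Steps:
E = Rational(-1209885, 2230424084) (E = Pow(Add(Add(Mul(-23415, Rational(1, 9189)), Mul(12979, Rational(-1, 1185))), -1830), -1) = Pow(Add(Add(Rational(-7805, 3063), Rational(-12979, 1185)), -1830), -1) = Pow(Add(Rational(-16334534, 1209885), -1830), -1) = Pow(Rational(-2230424084, 1209885), -1) = Rational(-1209885, 2230424084) ≈ -0.00054245)
Pow(Add(Add(-49, Mul(104, Pow(Mul(Add(-1, 6), Pow(Add(3, 6), -1)), 3))), E), Rational(1, 2)) = Pow(Add(Add(-49, Mul(104, Pow(Mul(Add(-1, 6), Pow(Add(3, 6), -1)), 3))), Rational(-1209885, 2230424084)), Rational(1, 2)) = Pow(Add(Add(-49, Mul(104, Pow(Mul(5, Pow(9, -1)), 3))), Rational(-1209885, 2230424084)), Rational(1, 2)) = Pow(Add(Add(-49, Mul(104, Pow(Mul(5, Rational(1, 9)), 3))), Rational(-1209885, 2230424084)), Rational(1, 2)) = Pow(Add(Add(-49, Mul(104, Pow(Rational(5, 9), 3))), Rational(-1209885, 2230424084)), Rational(1, 2)) = Pow(Add(Add(-49, Mul(104, Rational(125, 729))), Rational(-1209885, 2230424084)), Rational(1, 2)) = Pow(Add(Add(-49, Rational(13000, 729)), Rational(-1209885, 2230424084)), Rational(1, 2)) = Pow(Add(Rational(-22721, 729), Rational(-1209885, 2230424084)), Rational(1, 2)) = Pow(Rational(-50678347618729, 1625979157236), Rational(1, 2)) = Mul(Rational(1, 813803382), I, Pow(20641747090236890261, Rational(1, 2)))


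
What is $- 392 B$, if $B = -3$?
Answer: $1176$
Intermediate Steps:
$- 392 B = \left(-392\right) \left(-3\right) = 1176$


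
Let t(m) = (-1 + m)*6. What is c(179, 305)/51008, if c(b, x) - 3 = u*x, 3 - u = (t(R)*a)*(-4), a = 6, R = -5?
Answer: -131301/25504 ≈ -5.1483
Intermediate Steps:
t(m) = -6 + 6*m
u = -861 (u = 3 - (-6 + 6*(-5))*6*(-4) = 3 - (-6 - 30)*6*(-4) = 3 - (-36*6)*(-4) = 3 - (-216)*(-4) = 3 - 1*864 = 3 - 864 = -861)
c(b, x) = 3 - 861*x
c(179, 305)/51008 = (3 - 861*305)/51008 = (3 - 262605)*(1/51008) = -262602*1/51008 = -131301/25504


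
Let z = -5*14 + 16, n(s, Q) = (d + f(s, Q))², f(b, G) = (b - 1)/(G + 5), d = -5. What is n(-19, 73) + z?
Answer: -40109/1521 ≈ -26.370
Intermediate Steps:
f(b, G) = (-1 + b)/(5 + G)
n(s, Q) = (-5 + (-1 + s)/(5 + Q))²
z = -54 (z = -70 + 16 = -54)
n(-19, 73) + z = (26 - 1*(-19) + 5*73)²/(5 + 73)² - 54 = (26 + 19 + 365)²/78² - 54 = (1/6084)*410² - 54 = (1/6084)*168100 - 54 = 42025/1521 - 54 = -40109/1521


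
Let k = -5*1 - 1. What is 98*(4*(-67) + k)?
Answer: -26852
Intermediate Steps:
k = -6 (k = -5 - 1 = -6)
98*(4*(-67) + k) = 98*(4*(-67) - 6) = 98*(-268 - 6) = 98*(-274) = -26852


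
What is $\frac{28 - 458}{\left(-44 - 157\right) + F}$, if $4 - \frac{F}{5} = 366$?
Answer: $\frac{430}{2011} \approx 0.21382$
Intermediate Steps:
$F = -1810$ ($F = 20 - 1830 = -1810$)
$\frac{28 - 458}{\left(-44 - 157\right) + F} = \frac{28 - 458}{\left(-44 - 157\right) - 1810} = - \frac{430}{-201 - 1810} = - \frac{430}{-2011} = \left(-430\right) \left(- \frac{1}{2011}\right) = \frac{430}{2011}$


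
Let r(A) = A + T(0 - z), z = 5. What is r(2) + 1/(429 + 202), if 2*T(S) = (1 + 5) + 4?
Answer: 4418/631 ≈ 7.0016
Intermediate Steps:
T(S) = 5 (T(S) = ((1 + 5) + 4)/2 = (6 + 4)/2 = (1/2)*10 = 5)
r(A) = 5 + A (r(A) = A + 5 = 5 + A)
r(2) + 1/(429 + 202) = (5 + 2) + 1/(429 + 202) = 7 + 1/631 = 4418/631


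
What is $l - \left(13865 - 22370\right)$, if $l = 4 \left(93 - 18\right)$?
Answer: $8805$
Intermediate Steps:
$l = 300$ ($l = 4 \cdot 75 = 300$)
$l - \left(13865 - 22370\right) = 300 - \left(13865 - 22370\right) = 300 - -8505 = 300 + 8505 = 8805$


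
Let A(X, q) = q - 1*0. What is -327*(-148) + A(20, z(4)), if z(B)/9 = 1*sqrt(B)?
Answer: 48414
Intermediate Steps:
z(B) = 9*sqrt(B) (z(B) = 9*(1*sqrt(B)) = 9*sqrt(B))
A(X, q) = q (A(X, q) = q + 0 = q)
-327*(-148) + A(20, z(4)) = -327*(-148) + 9*sqrt(4) = 48396 + 9*2 = 48396 + 18 = 48414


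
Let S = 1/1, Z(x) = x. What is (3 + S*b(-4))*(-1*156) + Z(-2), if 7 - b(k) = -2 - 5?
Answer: -2654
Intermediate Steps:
b(k) = 14 (b(k) = 7 - (-2 - 5) = 7 - 1*(-7) = 7 + 7 = 14)
S = 1
(3 + S*b(-4))*(-1*156) + Z(-2) = (3 + 1*14)*(-1*156) - 2 = (3 + 14)*(-156) - 2 = 17*(-156) - 2 = -2652 - 2 = -2654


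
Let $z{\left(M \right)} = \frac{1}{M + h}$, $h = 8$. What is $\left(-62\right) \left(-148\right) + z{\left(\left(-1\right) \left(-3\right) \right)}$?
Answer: $\frac{100937}{11} \approx 9176.1$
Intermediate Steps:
$z{\left(M \right)} = \frac{1}{8 + M}$ ($z{\left(M \right)} = \frac{1}{M + 8} = \frac{1}{8 + M}$)
$\left(-62\right) \left(-148\right) + z{\left(\left(-1\right) \left(-3\right) \right)} = \left(-62\right) \left(-148\right) + \frac{1}{8 - -3} = 9176 + \frac{1}{8 + 3} = 9176 + \frac{1}{11} = \frac{100937}{11}$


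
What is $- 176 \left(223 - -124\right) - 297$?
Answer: $-61369$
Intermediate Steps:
$- 176 \left(223 - -124\right) - 297 = - 176 \left(223 + 124\right) - 297 = \left(-176\right) 347 - 297 = -61072 - 297 = -61369$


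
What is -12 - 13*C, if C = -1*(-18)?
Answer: -246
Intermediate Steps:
C = 18
-12 - 13*C = -12 - 13*18 = -12 - 234 = -246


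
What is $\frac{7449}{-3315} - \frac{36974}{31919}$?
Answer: $- \frac{9239319}{2713115} \approx -3.4054$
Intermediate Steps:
$\frac{7449}{-3315} - \frac{36974}{31919} = 7449 \left(- \frac{1}{3315}\right) - \frac{36974}{31919} = - \frac{191}{85} - \frac{36974}{31919} = - \frac{9239319}{2713115}$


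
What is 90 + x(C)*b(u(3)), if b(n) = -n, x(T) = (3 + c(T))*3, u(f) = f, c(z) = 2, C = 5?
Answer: 45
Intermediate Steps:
x(T) = 15 (x(T) = (3 + 2)*3 = 5*3 = 15)
90 + x(C)*b(u(3)) = 90 + 15*(-1*3) = 90 + 15*(-3) = 90 - 45 = 45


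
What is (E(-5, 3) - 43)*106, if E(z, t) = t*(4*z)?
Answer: -10918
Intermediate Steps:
E(z, t) = 4*t*z
(E(-5, 3) - 43)*106 = (4*3*(-5) - 43)*106 = (-60 - 43)*106 = -103*106 = -10918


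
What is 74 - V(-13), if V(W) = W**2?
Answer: -95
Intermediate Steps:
74 - V(-13) = 74 - 1*(-13)**2 = 74 - 1*169 = 74 - 169 = -95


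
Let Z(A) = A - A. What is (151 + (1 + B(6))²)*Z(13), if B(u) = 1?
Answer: 0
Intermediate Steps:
Z(A) = 0
(151 + (1 + B(6))²)*Z(13) = (151 + (1 + 1)²)*0 = (151 + 2²)*0 = (151 + 4)*0 = 155*0 = 0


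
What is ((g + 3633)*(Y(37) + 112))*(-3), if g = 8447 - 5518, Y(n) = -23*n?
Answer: 14547954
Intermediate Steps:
g = 2929
((g + 3633)*(Y(37) + 112))*(-3) = ((2929 + 3633)*(-23*37 + 112))*(-3) = (6562*(-851 + 112))*(-3) = (6562*(-739))*(-3) = -4849318*(-3) = 14547954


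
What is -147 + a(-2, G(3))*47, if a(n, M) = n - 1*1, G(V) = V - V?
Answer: -288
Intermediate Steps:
G(V) = 0
a(n, M) = -1 + n (a(n, M) = n - 1 = -1 + n)
-147 + a(-2, G(3))*47 = -147 + (-1 - 2)*47 = -147 - 3*47 = -147 - 141 = -288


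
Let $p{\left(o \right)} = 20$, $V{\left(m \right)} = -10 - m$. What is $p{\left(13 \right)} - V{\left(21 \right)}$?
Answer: $51$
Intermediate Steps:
$p{\left(13 \right)} - V{\left(21 \right)} = 20 - \left(-10 - 21\right) = 20 - -31 = 20 + 31 = 51$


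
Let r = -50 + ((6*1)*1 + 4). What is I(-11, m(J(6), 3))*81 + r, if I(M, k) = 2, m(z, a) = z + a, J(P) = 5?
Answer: 122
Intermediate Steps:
r = -40 (r = -50 + (6*1 + 4) = -50 + (6 + 4) = -50 + 10 = -40)
m(z, a) = a + z
I(-11, m(J(6), 3))*81 + r = 2*81 - 40 = 162 - 40 = 122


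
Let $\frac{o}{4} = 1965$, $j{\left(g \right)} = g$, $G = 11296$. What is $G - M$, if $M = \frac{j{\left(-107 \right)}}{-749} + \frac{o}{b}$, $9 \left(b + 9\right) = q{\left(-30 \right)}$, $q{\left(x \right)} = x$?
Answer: $\frac{3090687}{259} \approx 11933.0$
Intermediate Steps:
$b = - \frac{37}{3}$ ($b = -9 + \frac{1}{9} \left(-30\right) = -9 - \frac{10}{3} = - \frac{37}{3} \approx -12.333$)
$o = 7860$ ($o = 4 \cdot 1965 = 7860$)
$M = - \frac{165023}{259}$ ($M = - \frac{107}{-749} + \frac{7860}{- \frac{37}{3}} = \left(-107\right) \left(- \frac{1}{749}\right) + 7860 \left(- \frac{3}{37}\right) = \frac{1}{7} - \frac{23580}{37} = - \frac{165023}{259} \approx -637.15$)
$G - M = 11296 - - \frac{165023}{259} = 11296 + \frac{165023}{259} = \frac{3090687}{259}$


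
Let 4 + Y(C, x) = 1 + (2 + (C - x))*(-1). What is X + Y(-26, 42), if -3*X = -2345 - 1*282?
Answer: 2816/3 ≈ 938.67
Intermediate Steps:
Y(C, x) = -5 + x - C (Y(C, x) = -4 + (1 + (2 + (C - x))*(-1)) = -4 + (1 + (2 + C - x)*(-1)) = -4 + (1 + (-2 + x - C)) = -4 + (-1 + x - C) = -5 + x - C)
X = 2627/3 (X = -(-2345 - 1*282)/3 = -(-2345 - 282)/3 = -1/3*(-2627) = 2627/3 ≈ 875.67)
X + Y(-26, 42) = 2627/3 + (-5 + 42 - 1*(-26)) = 2627/3 + (-5 + 42 + 26) = 2627/3 + 63 = 2816/3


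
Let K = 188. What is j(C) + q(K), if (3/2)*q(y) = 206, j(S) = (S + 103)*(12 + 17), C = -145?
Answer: -3242/3 ≈ -1080.7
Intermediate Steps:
j(S) = 2987 + 29*S (j(S) = (103 + S)*29 = 2987 + 29*S)
q(y) = 412/3 (q(y) = (⅔)*206 = 412/3)
j(C) + q(K) = (2987 + 29*(-145)) + 412/3 = (2987 - 4205) + 412/3 = -1218 + 412/3 = -3242/3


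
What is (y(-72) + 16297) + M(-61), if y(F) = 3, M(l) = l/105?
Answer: 1711439/105 ≈ 16299.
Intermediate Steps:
M(l) = l/105 (M(l) = l*(1/105) = l/105)
(y(-72) + 16297) + M(-61) = (3 + 16297) + (1/105)*(-61) = 16300 - 61/105 = 1711439/105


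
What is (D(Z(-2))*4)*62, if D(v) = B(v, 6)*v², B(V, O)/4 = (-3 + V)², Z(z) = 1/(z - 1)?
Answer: 99200/81 ≈ 1224.7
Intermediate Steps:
Z(z) = 1/(-1 + z)
B(V, O) = 4*(-3 + V)²
D(v) = 4*v²*(-3 + v)² (D(v) = (4*(-3 + v)²)*v² = 4*v²*(-3 + v)²)
(D(Z(-2))*4)*62 = ((4*(1/(-1 - 2))²*(-3 + 1/(-1 - 2))²)*4)*62 = ((4*(1/(-3))²*(-3 + 1/(-3))²)*4)*62 = ((4*(-⅓)²*(-3 - ⅓)²)*4)*62 = ((4*(⅑)*(-10/3)²)*4)*62 = ((4*(⅑)*(100/9))*4)*62 = ((400/81)*4)*62 = (1600/81)*62 = 99200/81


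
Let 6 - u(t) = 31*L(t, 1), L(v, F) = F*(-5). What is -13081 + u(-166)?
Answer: -12920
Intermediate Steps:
L(v, F) = -5*F
u(t) = 161 (u(t) = 6 - 31*(-5*1) = 6 - 31*(-5) = 6 - 1*(-155) = 6 + 155 = 161)
-13081 + u(-166) = -13081 + 161 = -12920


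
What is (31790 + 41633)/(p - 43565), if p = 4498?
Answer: -10489/5581 ≈ -1.8794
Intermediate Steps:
(31790 + 41633)/(p - 43565) = (31790 + 41633)/(4498 - 43565) = 73423/(-39067) = 73423*(-1/39067) = -10489/5581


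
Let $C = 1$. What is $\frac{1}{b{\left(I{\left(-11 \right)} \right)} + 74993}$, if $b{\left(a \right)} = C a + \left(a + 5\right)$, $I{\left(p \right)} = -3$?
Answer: $\frac{1}{74992} \approx 1.3335 \cdot 10^{-5}$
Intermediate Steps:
$b{\left(a \right)} = 5 + 2 a$ ($b{\left(a \right)} = 1 a + \left(a + 5\right) = a + \left(5 + a\right) = 5 + 2 a$)
$\frac{1}{b{\left(I{\left(-11 \right)} \right)} + 74993} = \frac{1}{\left(5 + 2 \left(-3\right)\right) + 74993} = \frac{1}{\left(5 - 6\right) + 74993} = \frac{1}{-1 + 74993} = \frac{1}{74992}$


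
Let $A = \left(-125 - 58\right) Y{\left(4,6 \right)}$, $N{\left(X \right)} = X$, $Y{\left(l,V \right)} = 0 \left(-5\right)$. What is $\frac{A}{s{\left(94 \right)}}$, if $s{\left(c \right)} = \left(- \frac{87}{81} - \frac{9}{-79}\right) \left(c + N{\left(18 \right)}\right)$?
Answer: $0$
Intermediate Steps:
$Y{\left(l,V \right)} = 0$
$A = 0$ ($A = \left(-125 - 58\right) 0 = \left(-183\right) 0 = 0$)
$s{\left(c \right)} = - \frac{4096}{237} - \frac{2048 c}{2133}$ ($s{\left(c \right)} = \left(- \frac{87}{81} - \frac{9}{-79}\right) \left(c + 18\right) = \left(\left(-87\right) \frac{1}{81} - - \frac{9}{79}\right) \left(18 + c\right) = \left(- \frac{29}{27} + \frac{9}{79}\right) \left(18 + c\right) = - \frac{2048 \left(18 + c\right)}{2133} = - \frac{4096}{237} - \frac{2048 c}{2133}$)
$\frac{A}{s{\left(94 \right)}} = \frac{0}{- \frac{4096}{237} - \frac{192512}{2133}} = \frac{0}{- \frac{229376}{2133}} = 0 \left(- \frac{2133}{229376}\right) = 0$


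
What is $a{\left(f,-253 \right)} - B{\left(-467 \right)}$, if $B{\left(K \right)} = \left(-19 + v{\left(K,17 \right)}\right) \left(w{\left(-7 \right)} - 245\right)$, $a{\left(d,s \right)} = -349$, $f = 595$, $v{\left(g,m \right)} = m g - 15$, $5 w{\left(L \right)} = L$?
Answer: $- \frac{9824481}{5} \approx -1.9649 \cdot 10^{6}$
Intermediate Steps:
$w{\left(L \right)} = \frac{L}{5}$
$v{\left(g,m \right)} = -15 + g m$ ($v{\left(g,m \right)} = g m - 15 = -15 + g m$)
$B{\left(K \right)} = \frac{41888}{5} - \frac{20944 K}{5}$ ($B{\left(K \right)} = \left(-19 + \left(-15 + K 17\right)\right) \left(\frac{1}{5} \left(-7\right) - 245\right) = \left(-19 + \left(-15 + 17 K\right)\right) \left(- \frac{7}{5} - 245\right) = \left(-34 + 17 K\right) \left(- \frac{1232}{5}\right) = \frac{41888}{5} - \frac{20944 K}{5}$)
$a{\left(f,-253 \right)} - B{\left(-467 \right)} = -349 - \left(\frac{41888}{5} - - \frac{9780848}{5}\right) = -349 - \left(\frac{41888}{5} + \frac{9780848}{5}\right) = -349 - \frac{9822736}{5} = - \frac{9824481}{5}$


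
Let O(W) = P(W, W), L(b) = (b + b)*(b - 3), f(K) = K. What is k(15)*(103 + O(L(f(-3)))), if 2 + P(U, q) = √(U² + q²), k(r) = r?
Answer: 1515 + 540*√2 ≈ 2278.7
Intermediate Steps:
P(U, q) = -2 + √(U² + q²)
L(b) = 2*b*(-3 + b) (L(b) = (2*b)*(-3 + b) = 2*b*(-3 + b))
O(W) = -2 + √2*√(W²) (O(W) = -2 + √(W² + W²) = -2 + √(2*W²) = -2 + √2*√(W²))
k(15)*(103 + O(L(f(-3)))) = 15*(103 + (-2 + √2*√((2*(-3)*(-3 - 3))²))) = 15*(103 + (-2 + √2*√((2*(-3)*(-6))²))) = 15*(103 + (-2 + √2*√(36²))) = 15*(103 + (-2 + √2*√1296)) = 15*(103 + (-2 + √2*36)) = 15*(103 + (-2 + 36*√2)) = 15*(101 + 36*√2) = 1515 + 540*√2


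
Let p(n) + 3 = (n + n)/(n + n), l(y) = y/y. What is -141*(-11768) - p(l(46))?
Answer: 1659290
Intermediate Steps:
l(y) = 1
p(n) = -2 (p(n) = -3 + (n + n)/(n + n) = -3 + (2*n)/((2*n)) = -3 + (2*n)*(1/(2*n)) = -3 + 1 = -2)
-141*(-11768) - p(l(46)) = -141*(-11768) - 1*(-2) = 1659288 + 2 = 1659290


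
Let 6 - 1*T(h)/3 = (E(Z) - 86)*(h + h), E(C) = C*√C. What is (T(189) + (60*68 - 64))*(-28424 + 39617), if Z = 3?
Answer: 1136738694 - 38078586*√3 ≈ 1.0708e+9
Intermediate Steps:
E(C) = C^(3/2)
T(h) = 18 - 6*h*(-86 + 3*√3) (T(h) = 18 - 3*(3^(3/2) - 86)*(h + h) = 18 - 3*(3*√3 - 86)*2*h = 18 - 3*(-86 + 3*√3)*2*h = 18 - 6*h*(-86 + 3*√3))
(T(189) + (60*68 - 64))*(-28424 + 39617) = ((18 + 516*189 - 18*189*√3) + (60*68 - 64))*(-28424 + 39617) = ((18 + 97524 - 3402*√3) + (4080 - 64))*11193 = ((97542 - 3402*√3) + 4016)*11193 = (101558 - 3402*√3)*11193 = 1136738694 - 38078586*√3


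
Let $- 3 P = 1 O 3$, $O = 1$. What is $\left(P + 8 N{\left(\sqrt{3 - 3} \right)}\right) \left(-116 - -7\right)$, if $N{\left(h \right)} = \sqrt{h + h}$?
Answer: $109$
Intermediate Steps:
$N{\left(h \right)} = \sqrt{2} \sqrt{h}$ ($N{\left(h \right)} = \sqrt{2 h} = \sqrt{2} \sqrt{h}$)
$P = -1$ ($P = - \frac{1 \cdot 1 \cdot 3}{3} = - \frac{1 \cdot 3}{3} = \left(- \frac{1}{3}\right) 3 = -1$)
$\left(P + 8 N{\left(\sqrt{3 - 3} \right)}\right) \left(-116 - -7\right) = \left(-1 + 8 \sqrt{2} \sqrt{\sqrt{3 - 3}}\right) \left(-116 - -7\right) = \left(-1 + 8 \sqrt{2} \sqrt{\sqrt{0}}\right) \left(-116 + 7\right) = \left(-1 + 8 \sqrt{2} \sqrt{0}\right) \left(-109\right) = \left(-1 + 8 \sqrt{2} \cdot 0\right) \left(-109\right) = \left(-1 + 8 \cdot 0\right) \left(-109\right) = \left(-1 + 0\right) \left(-109\right) = \left(-1\right) \left(-109\right) = 109$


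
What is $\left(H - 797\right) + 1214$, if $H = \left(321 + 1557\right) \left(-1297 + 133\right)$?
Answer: $-2185575$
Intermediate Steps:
$H = -2185992$ ($H = 1878 \left(-1164\right) = -2185992$)
$\left(H - 797\right) + 1214 = \left(-2185992 - 797\right) + 1214 = -2186789 + 1214 = -2185575$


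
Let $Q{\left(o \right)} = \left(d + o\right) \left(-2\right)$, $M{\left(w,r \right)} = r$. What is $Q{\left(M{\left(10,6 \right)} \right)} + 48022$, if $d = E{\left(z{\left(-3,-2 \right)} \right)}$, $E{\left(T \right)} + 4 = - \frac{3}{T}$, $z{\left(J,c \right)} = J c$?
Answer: $48019$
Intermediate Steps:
$E{\left(T \right)} = -4 - \frac{3}{T}$
$d = - \frac{9}{2}$ ($d = -4 - \frac{3}{\left(-3\right) \left(-2\right)} = -4 - \frac{3}{6} = -4 - \frac{1}{2} = - \frac{9}{2} \approx -4.5$)
$Q{\left(o \right)} = 9 - 2 o$ ($Q{\left(o \right)} = \left(- \frac{9}{2} + o\right) \left(-2\right) = 9 - 2 o$)
$Q{\left(M{\left(10,6 \right)} \right)} + 48022 = \left(9 - 12\right) + 48022 = -3 + 48022 = 48019$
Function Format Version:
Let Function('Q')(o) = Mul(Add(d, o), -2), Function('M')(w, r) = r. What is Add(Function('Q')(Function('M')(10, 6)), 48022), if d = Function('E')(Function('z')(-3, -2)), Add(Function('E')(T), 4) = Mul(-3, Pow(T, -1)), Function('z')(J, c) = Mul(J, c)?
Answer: 48019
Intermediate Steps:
Function('E')(T) = Add(-4, Mul(-3, Pow(T, -1)))
d = Rational(-9, 2) (d = Add(-4, Mul(-3, Pow(Mul(-3, -2), -1))) = Add(-4, Mul(-3, Pow(6, -1))) = Add(-4, Mul(-3, Rational(1, 6))) = Add(-4, Rational(-1, 2)) = Rational(-9, 2) ≈ -4.5000)
Function('Q')(o) = Add(9, Mul(-2, o)) (Function('Q')(o) = Mul(Add(Rational(-9, 2), o), -2) = Add(9, Mul(-2, o)))
Add(Function('Q')(Function('M')(10, 6)), 48022) = Add(Add(9, Mul(-2, 6)), 48022) = Add(Add(9, -12), 48022) = Add(-3, 48022) = 48019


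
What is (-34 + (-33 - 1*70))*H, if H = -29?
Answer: 3973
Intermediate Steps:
(-34 + (-33 - 1*70))*H = (-34 + (-33 - 1*70))*(-29) = (-34 + (-33 - 70))*(-29) = (-34 - 103)*(-29) = -137*(-29) = 3973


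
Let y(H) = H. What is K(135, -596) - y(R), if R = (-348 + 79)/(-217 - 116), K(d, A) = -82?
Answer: -27575/333 ≈ -82.808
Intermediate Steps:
R = 269/333 (R = -269/(-333) = -269*(-1/333) = 269/333 ≈ 0.80781)
K(135, -596) - y(R) = -82 - 1*269/333 = -82 - 269/333 = -27575/333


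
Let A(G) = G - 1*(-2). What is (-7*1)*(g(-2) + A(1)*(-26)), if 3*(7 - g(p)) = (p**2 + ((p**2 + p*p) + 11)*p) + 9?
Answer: 1316/3 ≈ 438.67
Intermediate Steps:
A(G) = 2 + G (A(G) = G + 2 = 2 + G)
g(p) = 4 - p**2/3 - p*(11 + 2*p**2)/3 (g(p) = 7 - ((p**2 + ((p**2 + p*p) + 11)*p) + 9)/3 = 7 - ((p**2 + ((p**2 + p**2) + 11)*p) + 9)/3 = 7 - ((p**2 + (2*p**2 + 11)*p) + 9)/3 = 7 - ((p**2 + (11 + 2*p**2)*p) + 9)/3 = 7 - ((p**2 + p*(11 + 2*p**2)) + 9)/3 = 7 - (9 + p**2 + p*(11 + 2*p**2))/3 = 7 + (-3 - p**2/3 - p*(11 + 2*p**2)/3) = 4 - p**2/3 - p*(11 + 2*p**2)/3)
(-7*1)*(g(-2) + A(1)*(-26)) = (-7*1)*((4 - 11/3*(-2) - 2/3*(-2)**3 - 1/3*(-2)**2) + (2 + 1)*(-26)) = -7*((4 + 22/3 - 2/3*(-8) - 1/3*4) + 3*(-26)) = -7*((4 + 22/3 + 16/3 - 4/3) - 78) = -7*(46/3 - 78) = -7*(-188/3) = 1316/3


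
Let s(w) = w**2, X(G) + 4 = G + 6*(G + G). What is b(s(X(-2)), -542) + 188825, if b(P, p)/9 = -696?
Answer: 182561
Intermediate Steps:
X(G) = -4 + 13*G (X(G) = -4 + (G + 6*(G + G)) = -4 + (G + 6*(2*G)) = -4 + (G + 12*G) = -4 + 13*G)
b(P, p) = -6264 (b(P, p) = 9*(-696) = -6264)
b(s(X(-2)), -542) + 188825 = -6264 + 188825 = 182561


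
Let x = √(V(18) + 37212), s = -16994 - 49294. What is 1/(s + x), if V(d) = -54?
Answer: -11048/732343631 - √37158/4394061786 ≈ -1.5130e-5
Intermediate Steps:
s = -66288
x = √37158 (x = √(-54 + 37212) = √37158 ≈ 192.76)
1/(s + x) = 1/(-66288 + √37158)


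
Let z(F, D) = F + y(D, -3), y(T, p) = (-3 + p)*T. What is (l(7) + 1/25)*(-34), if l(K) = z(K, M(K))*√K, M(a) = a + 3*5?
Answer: -34/25 + 4250*√7 ≈ 11243.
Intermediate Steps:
y(T, p) = T*(-3 + p)
M(a) = 15 + a (M(a) = a + 15 = 15 + a)
z(F, D) = F - 6*D (z(F, D) = F + D*(-3 - 3) = F + D*(-6) = F - 6*D)
l(K) = √K*(-90 - 5*K) (l(K) = (K - 6*(15 + K))*√K = (K + (-90 - 6*K))*√K = (-90 - 5*K)*√K = √K*(-90 - 5*K))
(l(7) + 1/25)*(-34) = (5*√7*(-18 - 1*7) + 1/25)*(-34) = (5*√7*(-18 - 7) + 1/25)*(-34) = (5*√7*(-25) + 1/25)*(-34) = (-125*√7 + 1/25)*(-34) = (1/25 - 125*√7)*(-34) = -34/25 + 4250*√7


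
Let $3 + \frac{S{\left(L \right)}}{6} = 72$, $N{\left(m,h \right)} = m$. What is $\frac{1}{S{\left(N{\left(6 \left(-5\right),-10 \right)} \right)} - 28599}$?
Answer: $- \frac{1}{28185} \approx -3.548 \cdot 10^{-5}$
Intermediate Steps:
$S{\left(L \right)} = 414$ ($S{\left(L \right)} = -18 + 6 \cdot 72 = -18 + 432 = 414$)
$\frac{1}{S{\left(N{\left(6 \left(-5\right),-10 \right)} \right)} - 28599} = \frac{1}{414 - 28599} = \frac{1}{-28185} = - \frac{1}{28185}$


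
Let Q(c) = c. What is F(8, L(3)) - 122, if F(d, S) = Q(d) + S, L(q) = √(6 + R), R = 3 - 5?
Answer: -112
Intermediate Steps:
R = -2
L(q) = 2 (L(q) = √(6 - 2) = √4 = 2)
F(d, S) = S + d (F(d, S) = d + S = S + d)
F(8, L(3)) - 122 = (2 + 8) - 122 = 10 - 122 = -112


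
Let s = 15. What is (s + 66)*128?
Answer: 10368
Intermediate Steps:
(s + 66)*128 = (15 + 66)*128 = 81*128 = 10368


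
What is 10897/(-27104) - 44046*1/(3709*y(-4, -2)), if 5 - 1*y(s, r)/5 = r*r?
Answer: -1395907649/502643680 ≈ -2.7771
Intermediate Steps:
y(s, r) = 25 - 5*r**2 (y(s, r) = 25 - 5*r*r = 25 - 5*r**2)
10897/(-27104) - 44046*1/(3709*y(-4, -2)) = 10897/(-27104) - 44046*1/(3709*(25 - 5*(-2)**2)) = 10897*(-1/27104) - 44046*1/(3709*(25 - 5*4)) = -10897/27104 - 44046*1/(3709*(25 - 20)) = -10897/27104 - 44046/(3709*5) = -10897/27104 - 44046/18545 = -1395907649/502643680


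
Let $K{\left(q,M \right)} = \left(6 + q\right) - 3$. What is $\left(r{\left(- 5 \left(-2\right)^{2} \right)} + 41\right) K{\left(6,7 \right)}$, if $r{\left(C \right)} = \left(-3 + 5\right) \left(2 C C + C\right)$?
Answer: $14409$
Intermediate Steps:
$K{\left(q,M \right)} = 3 + q$
$r{\left(C \right)} = 2 C + 4 C^{2}$ ($r{\left(C \right)} = 2 \left(2 C^{2} + C\right) = 2 \left(C + 2 C^{2}\right) = 2 C + 4 C^{2}$)
$\left(r{\left(- 5 \left(-2\right)^{2} \right)} + 41\right) K{\left(6,7 \right)} = \left(2 \left(- 5 \left(-2\right)^{2}\right) \left(1 + 2 \left(- 5 \left(-2\right)^{2}\right)\right) + 41\right) \left(3 + 6\right) = \left(2 \left(\left(-5\right) 4\right) \left(1 + 2 \left(\left(-5\right) 4\right)\right) + 41\right) 9 = \left(2 \left(-20\right) \left(1 + 2 \left(-20\right)\right) + 41\right) 9 = \left(2 \left(-20\right) \left(1 - 40\right) + 41\right) 9 = \left(2 \left(-20\right) \left(-39\right) + 41\right) 9 = \left(1560 + 41\right) 9 = 1601 \cdot 9 = 14409$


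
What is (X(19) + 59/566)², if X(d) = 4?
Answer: 5396329/320356 ≈ 16.845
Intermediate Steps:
(X(19) + 59/566)² = (4 + 59/566)² = (2323/566)² = 5396329/320356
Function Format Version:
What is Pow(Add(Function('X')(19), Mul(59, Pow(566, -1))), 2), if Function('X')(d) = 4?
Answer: Rational(5396329, 320356) ≈ 16.845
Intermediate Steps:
Pow(Add(Function('X')(19), Mul(59, Pow(566, -1))), 2) = Pow(Add(4, Mul(59, Pow(566, -1))), 2) = Pow(Add(4, Mul(59, Rational(1, 566))), 2) = Pow(Add(4, Rational(59, 566)), 2) = Pow(Rational(2323, 566), 2) = Rational(5396329, 320356)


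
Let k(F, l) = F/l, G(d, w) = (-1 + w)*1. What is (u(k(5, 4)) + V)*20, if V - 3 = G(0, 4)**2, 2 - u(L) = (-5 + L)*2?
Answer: 430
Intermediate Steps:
G(d, w) = -1 + w
u(L) = 12 - 2*L (u(L) = 2 - (-5 + L)*2 = 2 - (-10 + 2*L) = 2 + (10 - 2*L) = 12 - 2*L)
V = 12 (V = 3 + (-1 + 4)**2 = 3 + 3**2 = 3 + 9 = 12)
(u(k(5, 4)) + V)*20 = ((12 - 10/4) + 12)*20 = ((12 - 2*5/4) + 12)*20 = ((12 - 5/2) + 12)*20 = (19/2 + 12)*20 = (43/2)*20 = 430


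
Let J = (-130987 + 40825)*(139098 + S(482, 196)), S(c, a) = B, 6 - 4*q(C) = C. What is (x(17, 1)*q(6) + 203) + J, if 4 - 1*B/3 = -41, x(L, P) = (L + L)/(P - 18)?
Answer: -12553525543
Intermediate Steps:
x(L, P) = 2*L/(-18 + P) (x(L, P) = (2*L)/(-18 + P) = 2*L/(-18 + P))
q(C) = 3/2 - C/4
B = 135 (B = 12 - 3*(-41) = 12 + 123 = 135)
S(c, a) = 135
J = -12553525746 (J = (-130987 + 40825)*(139098 + 135) = -90162*139233 = -12553525746)
(x(17, 1)*q(6) + 203) + J = ((2*17/(-18 + 1))*(3/2 - ¼*6) + 203) - 12553525746 = ((2*17/(-17))*(3/2 - 3/2) + 203) - 12553525746 = ((2*17*(-1/17))*0 + 203) - 12553525746 = (-2*0 + 203) - 12553525746 = (0 + 203) - 12553525746 = 203 - 12553525746 = -12553525543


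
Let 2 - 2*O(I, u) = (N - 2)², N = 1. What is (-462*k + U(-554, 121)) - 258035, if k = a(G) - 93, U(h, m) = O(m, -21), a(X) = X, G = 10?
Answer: -439377/2 ≈ -2.1969e+5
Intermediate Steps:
O(I, u) = ½ (O(I, u) = 1 - (1 - 2)²/2 = 1 - ½*(-1)² = 1 - ½*1 = 1 - ½ = ½)
U(h, m) = ½
k = -83 (k = 10 - 93 = -83)
(-462*k + U(-554, 121)) - 258035 = (-462*(-83) + ½) - 258035 = (38346 + ½) - 258035 = 76693/2 - 258035 = -439377/2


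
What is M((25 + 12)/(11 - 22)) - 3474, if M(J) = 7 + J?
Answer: -38174/11 ≈ -3470.4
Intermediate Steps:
M((25 + 12)/(11 - 22)) - 3474 = (7 + (25 + 12)/(11 - 22)) - 3474 = (7 + 37/(-11)) - 3474 = (7 + 37*(-1/11)) - 3474 = (7 - 37/11) - 3474 = 40/11 - 3474 = -38174/11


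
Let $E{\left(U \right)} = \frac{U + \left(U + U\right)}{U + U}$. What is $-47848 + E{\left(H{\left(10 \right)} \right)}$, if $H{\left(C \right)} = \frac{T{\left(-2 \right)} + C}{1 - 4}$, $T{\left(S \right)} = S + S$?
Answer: $- \frac{95693}{2} \approx -47847.0$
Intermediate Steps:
$T{\left(S \right)} = 2 S$
$H{\left(C \right)} = \frac{4}{3} - \frac{C}{3}$ ($H{\left(C \right)} = \frac{2 \left(-2\right) + C}{1 - 4} = \frac{-4 + C}{-3} = \left(-4 + C\right) \left(- \frac{1}{3}\right) = \frac{4}{3} - \frac{C}{3}$)
$E{\left(U \right)} = \frac{3}{2}$ ($E{\left(U \right)} = \frac{U + 2 U}{2 U} = 3 U \frac{1}{2 U} = \frac{3}{2}$)
$-47848 + E{\left(H{\left(10 \right)} \right)} = -47848 + \frac{3}{2} = - \frac{95693}{2}$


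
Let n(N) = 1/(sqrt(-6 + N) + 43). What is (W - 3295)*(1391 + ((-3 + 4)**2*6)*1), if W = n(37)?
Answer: -8368402999/1818 - 1397*sqrt(31)/1818 ≈ -4.6031e+6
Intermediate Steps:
n(N) = 1/(43 + sqrt(-6 + N))
W = 1/(43 + sqrt(31)) (W = 1/(43 + sqrt(-6 + 37)) = 1/(43 + sqrt(31)) ≈ 0.020590)
(W - 3295)*(1391 + ((-3 + 4)**2*6)*1) = ((43/1818 - sqrt(31)/1818) - 3295)*(1391 + ((-3 + 4)**2*6)*1) = (-5990267/1818 - sqrt(31)/1818)*(1391 + (1**2*6)*1) = (-5990267/1818 - sqrt(31)/1818)*(1391 + (1*6)*1) = (-5990267/1818 - sqrt(31)/1818)*(1391 + 6*1) = (-5990267/1818 - sqrt(31)/1818)*(1391 + 6) = (-5990267/1818 - sqrt(31)/1818)*1397 = -8368402999/1818 - 1397*sqrt(31)/1818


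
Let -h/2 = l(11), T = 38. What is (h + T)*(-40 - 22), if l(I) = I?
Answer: -992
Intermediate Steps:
h = -22 (h = -2*11 = -22)
(h + T)*(-40 - 22) = (-22 + 38)*(-40 - 22) = 16*(-62) = -992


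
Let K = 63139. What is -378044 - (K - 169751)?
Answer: -271432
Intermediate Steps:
-378044 - (K - 169751) = -378044 - (63139 - 169751) = -378044 - 1*(-106612) = -378044 + 106612 = -271432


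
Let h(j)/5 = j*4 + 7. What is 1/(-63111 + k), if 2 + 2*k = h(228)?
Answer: -2/121629 ≈ -1.6443e-5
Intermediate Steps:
h(j) = 35 + 20*j (h(j) = 5*(j*4 + 7) = 5*(4*j + 7) = 5*(7 + 4*j) = 35 + 20*j)
k = 4593/2 (k = -1 + (35 + 20*228)/2 = -1 + (35 + 4560)/2 = -1 + (½)*4595 = -1 + 4595/2 = 4593/2 ≈ 2296.5)
1/(-63111 + k) = 1/(-63111 + 4593/2) = 1/(-121629/2) = -2/121629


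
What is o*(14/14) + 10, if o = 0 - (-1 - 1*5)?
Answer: 16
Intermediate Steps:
o = 6 (o = 0 - (-1 - 5) = 0 - 1*(-6) = 0 + 6 = 6)
o*(14/14) + 10 = 6*(14/14) + 10 = 6*(14*(1/14)) + 10 = 6*1 + 10 = 6 + 10 = 16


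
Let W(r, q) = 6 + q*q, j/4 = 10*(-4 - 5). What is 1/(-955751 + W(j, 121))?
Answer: -1/941104 ≈ -1.0626e-6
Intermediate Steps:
j = -360 (j = 4*(10*(-4 - 5)) = 4*(10*(-9)) = 4*(-90) = -360)
W(r, q) = 6 + q**2
1/(-955751 + W(j, 121)) = 1/(-955751 + (6 + 121**2)) = 1/(-955751 + (6 + 14641)) = 1/(-955751 + 14647) = 1/(-941104) = -1/941104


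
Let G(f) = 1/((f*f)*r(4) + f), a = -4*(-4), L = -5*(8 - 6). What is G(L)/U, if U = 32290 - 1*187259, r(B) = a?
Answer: -1/246400710 ≈ -4.0584e-9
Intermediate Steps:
L = -10 (L = -5*2 = -10)
a = 16
r(B) = 16
U = -154969 (U = 32290 - 187259 = -154969)
G(f) = 1/(f + 16*f²) (G(f) = 1/((f*f)*16 + f) = 1/(f²*16 + f) = 1/(16*f² + f) = 1/(f + 16*f²))
G(L)/U = (1/((-10)*(1 + 16*(-10))))/(-154969) = -1/(10*(1 - 160))*(-1/154969) = -⅒/(-159)*(-1/154969) = -⅒*(-1/159)*(-1/154969) = (1/1590)*(-1/154969) = -1/246400710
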